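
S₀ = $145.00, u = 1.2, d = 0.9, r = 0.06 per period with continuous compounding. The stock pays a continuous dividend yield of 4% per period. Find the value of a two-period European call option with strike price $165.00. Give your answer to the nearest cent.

Per-period risk-free factor R = e^0.06 = 1.0618; dividend-adjusted growth = e^(0.06−0.04) = 1.0202.
Risk-neutral probability p = (1.0202 − 0.9)/(1.2 − 0.9) = 0.1202/0.3000 = 0.4007
Terminal stock prices: S_uu = 208.8, S_ud = 156.6, S_dd = 117.5
Terminal payoffs (S − K): max(43.8, 0) = 43.8, max(-8.4, 0) = 0, max(-47.55, 0) = 0
Node u (S = 174): V_u = e^(−0.06)·[0.4007·43.8000 + 0.5993·0.0000] = 16.5274
Node d (S = 130.5): V_d = e^(−0.06)·[0.4007·0.0000 + 0.5993·0.0000] = 0.0000
Node 0 (S = 145): V_0 = e^(−0.06)·[0.4007·16.5274 + 0.5993·0.0000] = 6.2364

$6.24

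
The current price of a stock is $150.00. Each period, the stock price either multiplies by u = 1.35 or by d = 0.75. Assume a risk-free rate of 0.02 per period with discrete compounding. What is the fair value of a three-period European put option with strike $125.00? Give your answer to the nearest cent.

$13.95

Risk-neutral probability p = (1 + 0.02 − 0.75)/(1.35 − 0.75) = 0.2700/0.6000 = 0.4500
Terminal stock prices: S_uuu = 369.1, S_uud = 205, S_udd = 113.9, S_ddd = 63.28
Terminal payoffs (K − S): max(-244.1, 0) = 0, max(-80.03, 0) = 0, max(11.09, 0) = 11.09, max(61.72, 0) = 61.72
Node uu (S = 273.4): V_uu = 1/1.02·[0.4500·0.0000 + 0.5500·0.0000] = 0.0000
Node ud (S = 151.9): V_ud = 1/1.02·[0.4500·0.0000 + 0.5500·11.0938] = 5.9819
Node dd (S = 84.38): V_dd = 1/1.02·[0.4500·11.0938 + 0.5500·61.7188] = 38.1740
Node u (S = 202.5): V_u = 1/1.02·[0.4500·0.0000 + 0.5500·5.9819] = 3.2255
Node d (S = 112.5): V_d = 1/1.02·[0.4500·5.9819 + 0.5500·38.1740] = 23.2231
Node 0 (S = 150): V_0 = 1/1.02·[0.4500·3.2255 + 0.5500·23.2231] = 13.9453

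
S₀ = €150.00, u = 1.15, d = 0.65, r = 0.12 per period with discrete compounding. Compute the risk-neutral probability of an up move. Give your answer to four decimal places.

Risk-neutral probability p = (1 + 0.12 − 0.65)/(1.15 − 0.65) = 0.4700/0.5000 = 0.9400

p = 0.9400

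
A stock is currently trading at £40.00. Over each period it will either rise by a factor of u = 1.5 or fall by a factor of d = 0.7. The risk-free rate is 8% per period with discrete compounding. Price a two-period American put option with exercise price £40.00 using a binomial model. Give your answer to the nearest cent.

£5.83

Risk-neutral probability p = (1 + 0.08 − 0.7)/(1.5 − 0.7) = 0.3800/0.8000 = 0.4750
Terminal stock prices: S_uu = 90, S_ud = 42, S_dd = 19.6
Terminal payoffs (K − S): max(-50, 0) = 0, max(-2, 0) = 0, max(20.4, 0) = 20.4
Node u (S = 60): continuation = 1/1.08·[0.4750·0.0000 + 0.5250·0.0000] = 0.0000; exercise value = 0.0000 ≤ continuation, so V_u = 0.0000
Node d (S = 28): continuation = 1/1.08·[0.4750·0.0000 + 0.5250·20.4000] = 9.9167; exercise value = 12.0000 > continuation, so V_d = 12.0000 (exercise)
Node 0 (S = 40): continuation = 1/1.08·[0.4750·0.0000 + 0.5250·12.0000] = 5.8333; exercise value = 0.0000 ≤ continuation, so V_0 = 5.8333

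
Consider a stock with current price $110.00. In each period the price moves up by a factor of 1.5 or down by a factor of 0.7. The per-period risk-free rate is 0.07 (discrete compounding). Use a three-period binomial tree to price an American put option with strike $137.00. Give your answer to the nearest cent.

$36.26

Risk-neutral probability p = (1 + 0.07 − 0.7)/(1.5 − 0.7) = 0.3700/0.8000 = 0.4625
Terminal stock prices: S_uuu = 371.2, S_uud = 173.2, S_udd = 80.85, S_ddd = 37.73
Terminal payoffs (K − S): max(-234.2, 0) = 0, max(-36.25, 0) = 0, max(56.15, 0) = 56.15, max(99.27, 0) = 99.27
Node uu (S = 247.5): continuation = 1/1.07·[0.4625·0.0000 + 0.5375·0.0000] = 0.0000; exercise value = 0.0000 ≤ continuation, so V_uu = 0.0000
Node ud (S = 115.5): continuation = 1/1.07·[0.4625·0.0000 + 0.5375·56.1500] = 28.2062; exercise value = 21.5000 ≤ continuation, so V_ud = 28.2062
Node dd (S = 53.9): continuation = 1/1.07·[0.4625·56.1500 + 0.5375·99.2700] = 74.1374; exercise value = 83.1000 > continuation, so V_dd = 83.1000 (exercise)
Node u (S = 165): continuation = 1/1.07·[0.4625·0.0000 + 0.5375·28.2062] = 14.1690; exercise value = 0.0000 ≤ continuation, so V_u = 14.1690
Node d (S = 77): continuation = 1/1.07·[0.4625·28.2062 + 0.5375·83.1000] = 53.9361; exercise value = 60.0000 > continuation, so V_d = 60.0000 (exercise)
Node 0 (S = 110): continuation = 1/1.07·[0.4625·14.1690 + 0.5375·60.0000] = 36.2646; exercise value = 27.0000 ≤ continuation, so V_0 = 36.2646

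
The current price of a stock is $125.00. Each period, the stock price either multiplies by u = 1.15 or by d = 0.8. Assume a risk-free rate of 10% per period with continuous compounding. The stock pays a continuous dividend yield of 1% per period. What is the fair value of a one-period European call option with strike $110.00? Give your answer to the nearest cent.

Per-period risk-free factor R = e^0.1 = 1.1052; dividend-adjusted growth = e^(0.1−0.01) = 1.0942.
Risk-neutral probability p = (1.0942 − 0.8)/(1.15 − 0.8) = 0.2942/0.3500 = 0.8405
Terminal stock prices: S_u = 143.8, S_d = 100
Terminal payoffs (S − K): max(33.75, 0) = 33.75, max(-10, 0) = 0
Node 0 (S = 125): V_0 = e^(−0.1)·[0.8405·33.7500 + 0.1595·0.0000] = 25.6673

$25.67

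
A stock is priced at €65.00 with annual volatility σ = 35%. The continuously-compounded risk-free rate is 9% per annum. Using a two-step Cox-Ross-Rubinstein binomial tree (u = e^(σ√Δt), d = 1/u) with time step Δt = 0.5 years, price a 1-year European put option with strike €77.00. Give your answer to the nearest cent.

€12.99

CRR parameters: u = e^(σ√Δt) = e^(0.35·√0.5) = 1.2808, d = 1/u = 0.7808
Per-period rate: rΔt = 0.09·0.5 = 0.045, so R = e^0.045 = 1.0460
Risk-neutral probability p = (e^0.045 − 0.7808)/(1.2808 − 0.7808) = 0.2653/0.5000 = 0.5305
Terminal stock prices: S_uu = 106.6, S_ud = 65, S_dd = 39.62
Terminal payoffs (K − S): max(-29.63, 0) = 0, max(12, 0) = 12, max(37.38, 0) = 37.38
Node u (S = 83.25): V_u = e^(−0.045)·[0.5305·0.0000 + 0.4695·12.0000] = 5.3862
Node d (S = 50.75): V_d = e^(−0.045)·[0.5305·12.0000 + 0.4695·37.3769] = 22.8624
Node 0 (S = 65): V_0 = e^(−0.045)·[0.5305·5.3862 + 0.4695·22.8624] = 12.9934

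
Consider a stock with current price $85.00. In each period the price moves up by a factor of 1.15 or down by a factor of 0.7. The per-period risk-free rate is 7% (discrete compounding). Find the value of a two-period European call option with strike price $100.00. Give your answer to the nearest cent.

Risk-neutral probability p = (1 + 0.07 − 0.7)/(1.15 − 0.7) = 0.3700/0.4500 = 0.8222
Terminal stock prices: S_uu = 112.4, S_ud = 68.42, S_dd = 41.65
Terminal payoffs (S − K): max(12.41, 0) = 12.41, max(-31.58, 0) = 0, max(-58.35, 0) = 0
Node u (S = 97.75): V_u = 1/1.07·[0.8222·12.4125 + 0.1778·0.0000] = 9.5382
Node d (S = 59.5): V_d = 1/1.07·[0.8222·0.0000 + 0.1778·0.0000] = 0.0000
Node 0 (S = 85): V_0 = 1/1.07·[0.8222·9.5382 + 0.1778·0.0000] = 7.3294

$7.33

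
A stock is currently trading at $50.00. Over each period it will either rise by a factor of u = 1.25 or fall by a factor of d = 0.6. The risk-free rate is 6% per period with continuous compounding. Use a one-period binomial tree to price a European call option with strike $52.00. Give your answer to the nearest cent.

Risk-neutral probability p = (e^0.06 − 0.6)/(1.25 − 0.6) = 0.4618/0.6500 = 0.7105
Terminal stock prices: S_u = 62.5, S_d = 30
Terminal payoffs (S − K): max(10.5, 0) = 10.5, max(-22, 0) = 0
Node 0 (S = 50): V_0 = e^(−0.06)·[0.7105·10.5000 + 0.2895·0.0000] = 7.0260

$7.03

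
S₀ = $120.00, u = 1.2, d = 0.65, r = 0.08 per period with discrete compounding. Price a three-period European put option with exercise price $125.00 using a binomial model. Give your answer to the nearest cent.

Risk-neutral probability p = (1 + 0.08 − 0.65)/(1.2 − 0.65) = 0.4300/0.5500 = 0.7818
Terminal stock prices: S_uuu = 207.4, S_uud = 112.3, S_udd = 60.84, S_ddd = 32.95
Terminal payoffs (K − S): max(-82.36, 0) = 0, max(12.68, 0) = 12.68, max(64.16, 0) = 64.16, max(92.05, 0) = 92.05
Node uu (S = 172.8): V_uu = 1/1.08·[0.7818·0.0000 + 0.2182·12.6800] = 2.5616
Node ud (S = 93.6): V_ud = 1/1.08·[0.7818·12.6800 + 0.2182·64.1600] = 22.1407
Node dd (S = 50.7): V_dd = 1/1.08·[0.7818·64.1600 + 0.2182·92.0450] = 65.0407
Node u (S = 144): V_u = 1/1.08·[0.7818·2.5616 + 0.2182·22.1407] = 6.3272
Node d (S = 78): V_d = 1/1.08·[0.7818·22.1407 + 0.2182·65.0407] = 29.1674
Node 0 (S = 120): V_0 = 1/1.08·[0.7818·6.3272 + 0.2182·29.1674] = 10.4727

$10.47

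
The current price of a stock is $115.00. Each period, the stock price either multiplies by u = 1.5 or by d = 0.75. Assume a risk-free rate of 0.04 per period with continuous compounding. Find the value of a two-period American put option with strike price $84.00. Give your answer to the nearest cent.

Risk-neutral probability p = (e^0.04 − 0.75)/(1.5 − 0.75) = 0.2908/0.7500 = 0.3877
Terminal stock prices: S_uu = 258.8, S_ud = 129.4, S_dd = 64.69
Terminal payoffs (K − S): max(-174.8, 0) = 0, max(-45.38, 0) = 0, max(19.31, 0) = 19.31
Node u (S = 172.5): continuation = e^(−0.04)·[0.3877·0.0000 + 0.6123·0.0000] = 0.0000; exercise value = 0.0000 ≤ continuation, so V_u = 0.0000
Node d (S = 86.25): continuation = e^(−0.04)·[0.3877·0.0000 + 0.6123·19.3125] = 11.3605; exercise value = 0.0000 ≤ continuation, so V_d = 11.3605
Node 0 (S = 115): continuation = e^(−0.04)·[0.3877·0.0000 + 0.6123·11.3605] = 6.6828; exercise value = 0.0000 ≤ continuation, so V_0 = 6.6828

$6.68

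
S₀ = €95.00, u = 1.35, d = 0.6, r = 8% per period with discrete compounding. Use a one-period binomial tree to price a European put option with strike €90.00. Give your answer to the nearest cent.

Risk-neutral probability p = (1 + 0.08 − 0.6)/(1.35 − 0.6) = 0.4800/0.7500 = 0.6400
Terminal stock prices: S_u = 128.2, S_d = 57
Terminal payoffs (K − S): max(-38.25, 0) = 0, max(33, 0) = 33
Node 0 (S = 95): V_0 = 1/1.08·[0.6400·0.0000 + 0.3600·33.0000] = 11.0000

€11.00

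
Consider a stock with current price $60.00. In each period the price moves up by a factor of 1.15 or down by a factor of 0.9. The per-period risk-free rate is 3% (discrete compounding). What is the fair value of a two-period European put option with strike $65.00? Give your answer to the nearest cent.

$4.93

Risk-neutral probability p = (1 + 0.03 − 0.9)/(1.15 − 0.9) = 0.1300/0.2500 = 0.5200
Terminal stock prices: S_uu = 79.35, S_ud = 62.1, S_dd = 48.6
Terminal payoffs (K − S): max(-14.35, 0) = 0, max(2.9, 0) = 2.9, max(16.4, 0) = 16.4
Node u (S = 69): V_u = 1/1.03·[0.5200·0.0000 + 0.4800·2.9000] = 1.3515
Node d (S = 54): V_d = 1/1.03·[0.5200·2.9000 + 0.4800·16.4000] = 9.1068
Node 0 (S = 60): V_0 = 1/1.03·[0.5200·1.3515 + 0.4800·9.1068] = 4.9262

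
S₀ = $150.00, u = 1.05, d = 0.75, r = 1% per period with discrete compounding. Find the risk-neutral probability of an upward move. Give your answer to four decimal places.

Risk-neutral probability p = (1 + 0.01 − 0.75)/(1.05 − 0.75) = 0.2600/0.3000 = 0.8667

p = 0.8667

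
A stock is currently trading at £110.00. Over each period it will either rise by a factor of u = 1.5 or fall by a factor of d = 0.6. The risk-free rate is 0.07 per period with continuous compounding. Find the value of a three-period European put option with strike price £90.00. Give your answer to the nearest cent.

£14.57

Risk-neutral probability p = (e^0.07 − 0.6)/(1.5 − 0.6) = 0.4725/0.9000 = 0.5250
Terminal stock prices: S_uuu = 371.2, S_uud = 148.5, S_udd = 59.4, S_ddd = 23.76
Terminal payoffs (K − S): max(-281.2, 0) = 0, max(-58.5, 0) = 0, max(30.6, 0) = 30.6, max(66.24, 0) = 66.24
Node uu (S = 247.5): V_uu = e^(−0.07)·[0.5250·0.0000 + 0.4750·0.0000] = 0.0000
Node ud (S = 99): V_ud = e^(−0.07)·[0.5250·0.0000 + 0.4750·30.6000] = 13.5521
Node dd (S = 39.6): V_dd = e^(−0.07)·[0.5250·30.6000 + 0.4750·66.2400] = 44.3154
Node u (S = 165): V_u = e^(−0.07)·[0.5250·0.0000 + 0.4750·13.5521] = 6.0019
Node d (S = 66): V_d = e^(−0.07)·[0.5250·13.5521 + 0.4750·44.3154] = 26.2603
Node 0 (S = 110): V_0 = e^(−0.07)·[0.5250·6.0019 + 0.4750·26.2603] = 14.5682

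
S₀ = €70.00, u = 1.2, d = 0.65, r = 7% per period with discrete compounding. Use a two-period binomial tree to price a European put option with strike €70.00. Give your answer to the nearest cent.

Risk-neutral probability p = (1 + 0.07 − 0.65)/(1.2 − 0.65) = 0.4200/0.5500 = 0.7636
Terminal stock prices: S_uu = 100.8, S_ud = 54.6, S_dd = 29.58
Terminal payoffs (K − S): max(-30.8, 0) = 0, max(15.4, 0) = 15.4, max(40.42, 0) = 40.42
Node u (S = 84): V_u = 1/1.07·[0.7636·0.0000 + 0.2364·15.4000] = 3.4019
Node d (S = 45.5): V_d = 1/1.07·[0.7636·15.4000 + 0.2364·40.4250] = 19.9206
Node 0 (S = 70): V_0 = 1/1.07·[0.7636·3.4019 + 0.2364·19.9206] = 6.8283

€6.83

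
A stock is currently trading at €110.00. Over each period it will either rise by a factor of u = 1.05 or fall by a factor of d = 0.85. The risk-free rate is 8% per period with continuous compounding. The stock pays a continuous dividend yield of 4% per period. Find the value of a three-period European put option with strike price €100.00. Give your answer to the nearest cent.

€0.08

Per-period risk-free factor R = e^0.08 = 1.0833; dividend-adjusted growth = e^(0.08−0.04) = 1.0408.
Risk-neutral probability p = (1.0408 − 0.85)/(1.05 − 0.85) = 0.1908/0.2000 = 0.9541
Terminal stock prices: S_uuu = 127.3, S_uud = 103.1, S_udd = 83.45, S_ddd = 67.55
Terminal payoffs (K − S): max(-27.34, 0) = 0, max(-3.084, 0) = 0, max(16.55, 0) = 16.55, max(32.45, 0) = 32.45
Node uu (S = 121.3): V_uu = e^(−0.08)·[0.9541·0.0000 + 0.0459·0.0000] = 0.0000
Node ud (S = 98.17): V_ud = e^(−0.08)·[0.9541·0.0000 + 0.0459·16.5513] = 0.7020
Node dd (S = 79.47): V_dd = e^(−0.08)·[0.9541·16.5513 + 0.0459·32.4463] = 15.9529
Node u (S = 115.5): V_u = e^(−0.08)·[0.9541·0.0000 + 0.0459·0.7020] = 0.0298
Node d (S = 93.5): V_d = e^(−0.08)·[0.9541·0.7020 + 0.0459·15.9529] = 1.2949
Node 0 (S = 110): V_0 = e^(−0.08)·[0.9541·0.0298 + 0.0459·1.2949] = 0.0811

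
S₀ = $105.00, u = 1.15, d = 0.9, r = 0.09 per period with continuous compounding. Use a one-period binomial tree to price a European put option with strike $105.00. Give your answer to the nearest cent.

Risk-neutral probability p = (e^0.09 − 0.9)/(1.15 − 0.9) = 0.1942/0.2500 = 0.7767
Terminal stock prices: S_u = 120.7, S_d = 94.5
Terminal payoffs (K − S): max(-15.75, 0) = 0, max(10.5, 0) = 10.5
Node 0 (S = 105): V_0 = e^(−0.09)·[0.7767·0.0000 + 0.2233·10.5000] = 2.1429

$2.14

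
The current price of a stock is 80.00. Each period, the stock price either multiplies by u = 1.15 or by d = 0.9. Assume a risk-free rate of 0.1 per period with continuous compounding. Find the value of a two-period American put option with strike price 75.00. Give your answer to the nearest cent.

Risk-neutral probability p = (e^0.1 − 0.9)/(1.15 − 0.9) = 0.2052/0.2500 = 0.8207
Terminal stock prices: S_uu = 105.8, S_ud = 82.8, S_dd = 64.8
Terminal payoffs (K − S): max(-30.8, 0) = 0, max(-7.8, 0) = 0, max(10.2, 0) = 10.2
Node u (S = 92): continuation = e^(−0.1)·[0.8207·0.0000 + 0.1793·0.0000] = 0.0000; exercise value = 0.0000 ≤ continuation, so V_u = 0.0000
Node d (S = 72): continuation = e^(−0.1)·[0.8207·0.0000 + 0.1793·10.2000] = 1.6550; exercise value = 3.0000 > continuation, so V_d = 3.0000 (exercise)
Node 0 (S = 80): continuation = e^(−0.1)·[0.8207·0.0000 + 0.1793·3.0000] = 0.4868; exercise value = 0.0000 ≤ continuation, so V_0 = 0.4868

0.49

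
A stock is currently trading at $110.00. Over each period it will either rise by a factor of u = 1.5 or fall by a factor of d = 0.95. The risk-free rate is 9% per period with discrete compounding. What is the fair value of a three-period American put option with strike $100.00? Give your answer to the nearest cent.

$1.82

Risk-neutral probability p = (1 + 0.09 − 0.95)/(1.5 − 0.95) = 0.1400/0.5500 = 0.2545
Terminal stock prices: S_uuu = 371.2, S_uud = 235.1, S_udd = 148.9, S_ddd = 94.31
Terminal payoffs (K − S): max(-271.2, 0) = 0, max(-135.1, 0) = 0, max(-48.91, 0) = 0, max(5.689, 0) = 5.689
Node uu (S = 247.5): continuation = 1/1.09·[0.2545·0.0000 + 0.7455·0.0000] = 0.0000; exercise value = 0.0000 ≤ continuation, so V_uu = 0.0000
Node ud (S = 156.8): continuation = 1/1.09·[0.2545·0.0000 + 0.7455·0.0000] = 0.0000; exercise value = 0.0000 ≤ continuation, so V_ud = 0.0000
Node dd (S = 99.27): continuation = 1/1.09·[0.2545·0.0000 + 0.7455·5.6888] = 3.8906; exercise value = 0.7250 ≤ continuation, so V_dd = 3.8906
Node u (S = 165): continuation = 1/1.09·[0.2545·0.0000 + 0.7455·0.0000] = 0.0000; exercise value = 0.0000 ≤ continuation, so V_u = 0.0000
Node d (S = 104.5): continuation = 1/1.09·[0.2545·0.0000 + 0.7455·3.8906] = 2.6608; exercise value = 0.0000 ≤ continuation, so V_d = 2.6608
Node 0 (S = 110): continuation = 1/1.09·[0.2545·0.0000 + 0.7455·2.6608] = 1.8197; exercise value = 0.0000 ≤ continuation, so V_0 = 1.8197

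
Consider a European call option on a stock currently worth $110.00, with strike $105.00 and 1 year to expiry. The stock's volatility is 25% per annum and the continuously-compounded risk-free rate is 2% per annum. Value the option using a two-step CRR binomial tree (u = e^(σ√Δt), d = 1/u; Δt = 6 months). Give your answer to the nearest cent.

CRR parameters: u = e^(σ√Δt) = e^(0.25·√0.5) = 1.1934, d = 1/u = 0.8380
Per-period rate: rΔt = 0.02·0.5 = 0.01, so R = e^0.01 = 1.0101
Risk-neutral probability p = (e^0.01 − 0.8380)/(1.1934 − 0.8380) = 0.1721/0.3554 = 0.4842
Terminal stock prices: S_uu = 156.7, S_ud = 110, S_dd = 77.24
Terminal payoffs (S − K): max(51.65, 0) = 51.65, max(5, 0) = 5, max(-27.76, 0) = 0
Node u (S = 131.3): V_u = e^(−0.01)·[0.4842·51.6531 + 0.5158·5.0000] = 27.3149
Node d (S = 92.18): V_d = e^(−0.01)·[0.4842·5.0000 + 0.5158·0.0000] = 2.3969
Node 0 (S = 110): V_0 = e^(−0.01)·[0.4842·27.3149 + 0.5158·2.3969] = 14.3183

$14.32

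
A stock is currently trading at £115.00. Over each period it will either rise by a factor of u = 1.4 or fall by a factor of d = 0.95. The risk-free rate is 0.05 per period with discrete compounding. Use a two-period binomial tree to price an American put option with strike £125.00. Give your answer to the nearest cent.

Risk-neutral probability p = (1 + 0.05 − 0.95)/(1.4 − 0.95) = 0.1000/0.4500 = 0.2222
Terminal stock prices: S_uu = 225.4, S_ud = 152.9, S_dd = 103.8
Terminal payoffs (K − S): max(-100.4, 0) = 0, max(-27.95, 0) = 0, max(21.21, 0) = 21.21
Node u (S = 161): continuation = 1/1.05·[0.2222·0.0000 + 0.7778·0.0000] = 0.0000; exercise value = 0.0000 ≤ continuation, so V_u = 0.0000
Node d (S = 109.2): continuation = 1/1.05·[0.2222·0.0000 + 0.7778·21.2125] = 15.7130; exercise value = 15.7500 > continuation, so V_d = 15.7500 (exercise)
Node 0 (S = 115): continuation = 1/1.05·[0.2222·0.0000 + 0.7778·15.7500] = 11.6667; exercise value = 10.0000 ≤ continuation, so V_0 = 11.6667

£11.67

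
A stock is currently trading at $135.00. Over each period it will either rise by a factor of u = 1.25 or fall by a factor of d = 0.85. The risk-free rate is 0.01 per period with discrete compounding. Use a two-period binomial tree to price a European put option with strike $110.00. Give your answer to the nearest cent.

Risk-neutral probability p = (1 + 0.01 − 0.85)/(1.25 − 0.85) = 0.1600/0.4000 = 0.4000
Terminal stock prices: S_uu = 210.9, S_ud = 143.4, S_dd = 97.54
Terminal payoffs (K − S): max(-100.9, 0) = 0, max(-33.44, 0) = 0, max(12.46, 0) = 12.46
Node u (S = 168.8): V_u = 1/1.01·[0.4000·0.0000 + 0.6000·0.0000] = 0.0000
Node d (S = 114.8): V_d = 1/1.01·[0.4000·0.0000 + 0.6000·12.4625] = 7.4035
Node 0 (S = 135): V_0 = 1/1.01·[0.4000·0.0000 + 0.6000·7.4035] = 4.3981

$4.40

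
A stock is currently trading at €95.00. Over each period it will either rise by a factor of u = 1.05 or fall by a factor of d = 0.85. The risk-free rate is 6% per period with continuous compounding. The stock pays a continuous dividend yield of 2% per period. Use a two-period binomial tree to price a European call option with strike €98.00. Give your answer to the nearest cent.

€5.44

Per-period risk-free factor R = e^0.06 = 1.0618; dividend-adjusted growth = e^(0.06−0.02) = 1.0408.
Risk-neutral probability p = (1.0408 − 0.85)/(1.05 − 0.85) = 0.1908/0.2000 = 0.9541
Terminal stock prices: S_uu = 104.7, S_ud = 84.79, S_dd = 68.64
Terminal payoffs (S − K): max(6.737, 0) = 6.737, max(-13.21, 0) = 0, max(-29.36, 0) = 0
Node u (S = 99.75): V_u = e^(−0.06)·[0.9541·6.7375 + 0.0459·0.0000] = 6.0536
Node d (S = 80.75): V_d = e^(−0.06)·[0.9541·0.0000 + 0.0459·0.0000] = 0.0000
Node 0 (S = 95): V_0 = e^(−0.06)·[0.9541·6.0536 + 0.0459·0.0000] = 5.4391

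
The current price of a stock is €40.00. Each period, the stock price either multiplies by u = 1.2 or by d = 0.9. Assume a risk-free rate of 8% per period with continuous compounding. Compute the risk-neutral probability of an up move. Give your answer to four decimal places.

p = 0.6110

Risk-neutral probability p = (e^0.08 − 0.9)/(1.2 − 0.9) = 0.1833/0.3000 = 0.6110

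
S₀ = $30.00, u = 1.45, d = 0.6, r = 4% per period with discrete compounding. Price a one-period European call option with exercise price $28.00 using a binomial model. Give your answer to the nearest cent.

Risk-neutral probability p = (1 + 0.04 − 0.6)/(1.45 − 0.6) = 0.4400/0.8500 = 0.5176
Terminal stock prices: S_u = 43.5, S_d = 18
Terminal payoffs (S − K): max(15.5, 0) = 15.5, max(-10, 0) = 0
Node 0 (S = 30): V_0 = 1/1.04·[0.5176·15.5000 + 0.4824·0.0000] = 7.7149

$7.71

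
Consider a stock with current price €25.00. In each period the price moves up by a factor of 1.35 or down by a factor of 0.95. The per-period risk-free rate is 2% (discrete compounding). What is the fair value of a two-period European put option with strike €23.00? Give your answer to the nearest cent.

Risk-neutral probability p = (1 + 0.02 − 0.95)/(1.35 − 0.95) = 0.0700/0.4000 = 0.1750
Terminal stock prices: S_uu = 45.56, S_ud = 32.06, S_dd = 22.56
Terminal payoffs (K − S): max(-22.56, 0) = 0, max(-9.062, 0) = 0, max(0.4375, 0) = 0.4375
Node u (S = 33.75): V_u = 1/1.02·[0.1750·0.0000 + 0.8250·0.0000] = 0.0000
Node d (S = 23.75): V_d = 1/1.02·[0.1750·0.0000 + 0.8250·0.4375] = 0.3539
Node 0 (S = 25): V_0 = 1/1.02·[0.1750·0.0000 + 0.8250·0.3539] = 0.2862

€0.29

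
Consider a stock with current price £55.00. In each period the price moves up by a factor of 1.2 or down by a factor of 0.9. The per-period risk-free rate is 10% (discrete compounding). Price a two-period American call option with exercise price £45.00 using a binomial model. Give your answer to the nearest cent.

Risk-neutral probability p = (1 + 0.1 − 0.9)/(1.2 − 0.9) = 0.2000/0.3000 = 0.6667
Terminal stock prices: S_uu = 79.2, S_ud = 59.4, S_dd = 44.55
Terminal payoffs (S − K): max(34.2, 0) = 34.2, max(14.4, 0) = 14.4, max(-0.45, 0) = 0
Node u (S = 66): continuation = 1/1.1·[0.6667·34.2000 + 0.3333·14.4000] = 25.0909; exercise value = 21.0000 ≤ continuation, so V_u = 25.0909
Node d (S = 49.5): continuation = 1/1.1·[0.6667·14.4000 + 0.3333·0.0000] = 8.7273; exercise value = 4.5000 ≤ continuation, so V_d = 8.7273
Node 0 (S = 55): continuation = 1/1.1·[0.6667·25.0909 + 0.3333·8.7273] = 17.8512; exercise value = 10.0000 ≤ continuation, so V_0 = 17.8512

£17.85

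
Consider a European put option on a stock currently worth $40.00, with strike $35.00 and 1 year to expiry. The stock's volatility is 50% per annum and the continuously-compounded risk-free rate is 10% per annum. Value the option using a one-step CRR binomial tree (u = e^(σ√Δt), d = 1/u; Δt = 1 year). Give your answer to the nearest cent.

CRR parameters: u = e^(σ√Δt) = e^(0.5·√1) = 1.6487, d = 1/u = 0.6065
Per-period rate: rΔt = 0.1·1 = 0.1, so R = e^0.1 = 1.1052
Risk-neutral probability p = (e^0.1 − 0.6065)/(1.6487 − 0.6065) = 0.4986/1.0422 = 0.4785
Terminal stock prices: S_u = 65.95, S_d = 24.26
Terminal payoffs (K − S): max(-30.95, 0) = 0, max(10.74, 0) = 10.74
Node 0 (S = 40): V_0 = e^(−0.1)·[0.4785·0.0000 + 0.5215·10.7388] = 5.0678

$5.07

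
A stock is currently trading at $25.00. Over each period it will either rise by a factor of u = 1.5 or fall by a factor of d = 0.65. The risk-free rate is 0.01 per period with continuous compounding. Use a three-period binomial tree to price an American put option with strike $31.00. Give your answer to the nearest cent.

Risk-neutral probability p = (e^0.01 − 0.65)/(1.5 − 0.65) = 0.3601/0.8500 = 0.4236
Terminal stock prices: S_uuu = 84.38, S_uud = 36.56, S_udd = 15.84, S_ddd = 6.866
Terminal payoffs (K − S): max(-53.38, 0) = 0, max(-5.562, 0) = 0, max(15.16, 0) = 15.16, max(24.13, 0) = 24.13
Node uu (S = 56.25): continuation = e^(−0.01)·[0.4236·0.0000 + 0.5764·0.0000] = 0.0000; exercise value = 0.0000 ≤ continuation, so V_uu = 0.0000
Node ud (S = 24.38): continuation = e^(−0.01)·[0.4236·0.0000 + 0.5764·15.1562] = 8.6493; exercise value = 6.6250 ≤ continuation, so V_ud = 8.6493
Node dd (S = 10.56): continuation = e^(−0.01)·[0.4236·15.1562 + 0.5764·24.1344] = 20.1290; exercise value = 20.4375 > continuation, so V_dd = 20.4375 (exercise)
Node u (S = 37.5): continuation = e^(−0.01)·[0.4236·0.0000 + 0.5764·8.6493] = 4.9360; exercise value = 0.0000 ≤ continuation, so V_u = 4.9360
Node d (S = 16.25): continuation = e^(−0.01)·[0.4236·8.6493 + 0.5764·20.4375] = 15.2905; exercise value = 14.7500 ≤ continuation, so V_d = 15.2905
Node 0 (S = 25): continuation = e^(−0.01)·[0.4236·4.9360 + 0.5764·15.2905] = 10.7959; exercise value = 6.0000 ≤ continuation, so V_0 = 10.7959

$10.80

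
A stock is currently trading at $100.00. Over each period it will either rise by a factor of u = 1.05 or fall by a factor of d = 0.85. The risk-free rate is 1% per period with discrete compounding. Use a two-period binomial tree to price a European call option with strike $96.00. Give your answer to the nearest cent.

Risk-neutral probability p = (1 + 0.01 − 0.85)/(1.05 − 0.85) = 0.1600/0.2000 = 0.8000
Terminal stock prices: S_uu = 110.2, S_ud = 89.25, S_dd = 72.25
Terminal payoffs (S − K): max(14.25, 0) = 14.25, max(-6.75, 0) = 0, max(-23.75, 0) = 0
Node u (S = 105): V_u = 1/1.01·[0.8000·14.2500 + 0.2000·0.0000] = 11.2871
Node d (S = 85): V_d = 1/1.01·[0.8000·0.0000 + 0.2000·0.0000] = 0.0000
Node 0 (S = 100): V_0 = 1/1.01·[0.8000·11.2871 + 0.2000·0.0000] = 8.9403

$8.94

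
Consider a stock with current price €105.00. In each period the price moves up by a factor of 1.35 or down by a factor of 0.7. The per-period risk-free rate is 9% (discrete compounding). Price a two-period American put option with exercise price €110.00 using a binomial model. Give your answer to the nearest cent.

€15.57

Risk-neutral probability p = (1 + 0.09 − 0.7)/(1.35 − 0.7) = 0.3900/0.6500 = 0.6000
Terminal stock prices: S_uu = 191.4, S_ud = 99.22, S_dd = 51.45
Terminal payoffs (K − S): max(-81.36, 0) = 0, max(10.78, 0) = 10.78, max(58.55, 0) = 58.55
Node u (S = 141.8): continuation = 1/1.09·[0.6000·0.0000 + 0.4000·10.7750] = 3.9541; exercise value = 0.0000 ≤ continuation, so V_u = 3.9541
Node d (S = 73.5): continuation = 1/1.09·[0.6000·10.7750 + 0.4000·58.5500] = 27.4174; exercise value = 36.5000 > continuation, so V_d = 36.5000 (exercise)
Node 0 (S = 105): continuation = 1/1.09·[0.6000·3.9541 + 0.4000·36.5000] = 15.5711; exercise value = 5.0000 ≤ continuation, so V_0 = 15.5711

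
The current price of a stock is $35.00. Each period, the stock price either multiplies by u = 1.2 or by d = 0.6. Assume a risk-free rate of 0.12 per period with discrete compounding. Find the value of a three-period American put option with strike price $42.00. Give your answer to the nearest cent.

Risk-neutral probability p = (1 + 0.12 − 0.6)/(1.2 − 0.6) = 0.5200/0.6000 = 0.8667
Terminal stock prices: S_uuu = 60.48, S_uud = 30.24, S_udd = 15.12, S_ddd = 7.56
Terminal payoffs (K − S): max(-18.48, 0) = 0, max(11.76, 0) = 11.76, max(26.88, 0) = 26.88, max(34.44, 0) = 34.44
Node uu (S = 50.4): continuation = 1/1.12·[0.8667·0.0000 + 0.1333·11.7600] = 1.4000; exercise value = 0.0000 ≤ continuation, so V_uu = 1.4000
Node ud (S = 25.2): continuation = 1/1.12·[0.8667·11.7600 + 0.1333·26.8800] = 12.3000; exercise value = 16.8000 > continuation, so V_ud = 16.8000 (exercise)
Node dd (S = 12.6): continuation = 1/1.12·[0.8667·26.8800 + 0.1333·34.4400] = 24.9000; exercise value = 29.4000 > continuation, so V_dd = 29.4000 (exercise)
Node u (S = 42): continuation = 1/1.12·[0.8667·1.4000 + 0.1333·16.8000] = 3.0833; exercise value = 0.0000 ≤ continuation, so V_u = 3.0833
Node d (S = 21): continuation = 1/1.12·[0.8667·16.8000 + 0.1333·29.4000] = 16.5000; exercise value = 21.0000 > continuation, so V_d = 21.0000 (exercise)
Node 0 (S = 35): continuation = 1/1.12·[0.8667·3.0833 + 0.1333·21.0000] = 4.8859; exercise value = 7.0000 > continuation, so V_0 = 7.0000 (exercise)

$7.00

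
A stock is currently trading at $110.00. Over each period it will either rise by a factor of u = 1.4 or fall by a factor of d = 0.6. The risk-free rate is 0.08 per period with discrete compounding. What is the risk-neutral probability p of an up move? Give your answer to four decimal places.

Risk-neutral probability p = (1 + 0.08 − 0.6)/(1.4 − 0.6) = 0.4800/0.8000 = 0.6000

p = 0.6000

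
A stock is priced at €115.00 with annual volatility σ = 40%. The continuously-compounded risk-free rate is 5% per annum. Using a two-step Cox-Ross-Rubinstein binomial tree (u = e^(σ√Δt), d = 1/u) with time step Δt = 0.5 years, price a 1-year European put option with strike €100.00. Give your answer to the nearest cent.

€9.13

CRR parameters: u = e^(σ√Δt) = e^(0.4·√0.5) = 1.3269, d = 1/u = 0.7536
Per-period rate: rΔt = 0.05·0.5 = 0.025, so R = e^0.025 = 1.0253
Risk-neutral probability p = (e^0.025 − 0.7536)/(1.3269 − 0.7536) = 0.2717/0.5733 = 0.4739
Terminal stock prices: S_uu = 202.5, S_ud = 115, S_dd = 65.32
Terminal payoffs (K − S): max(-102.5, 0) = 0, max(-15, 0) = 0, max(34.68, 0) = 34.68
Node u (S = 152.6): V_u = e^(−0.025)·[0.4739·0.0000 + 0.5261·0.0000] = 0.0000
Node d (S = 86.67): V_d = e^(−0.025)·[0.4739·0.0000 + 0.5261·34.6834] = 17.7958
Node 0 (S = 115): V_0 = e^(−0.025)·[0.4739·0.0000 + 0.5261·17.7958] = 9.1309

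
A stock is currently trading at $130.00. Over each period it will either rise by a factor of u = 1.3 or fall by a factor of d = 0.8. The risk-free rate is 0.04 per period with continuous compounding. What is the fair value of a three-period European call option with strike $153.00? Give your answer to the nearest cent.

$20.42

Risk-neutral probability p = (e^0.04 − 0.8)/(1.3 − 0.8) = 0.2408/0.5000 = 0.4816
Terminal stock prices: S_uuu = 285.6, S_uud = 175.8, S_udd = 108.2, S_ddd = 66.56
Terminal payoffs (S − K): max(132.6, 0) = 132.6, max(22.76, 0) = 22.76, max(-44.84, 0) = 0, max(-86.44, 0) = 0
Node uu (S = 219.7): V_uu = e^(−0.04)·[0.4816·132.6100 + 0.5184·22.7600] = 72.6992
Node ud (S = 135.2): V_ud = e^(−0.04)·[0.4816·22.7600 + 0.5184·0.0000] = 10.5319
Node dd (S = 83.2): V_dd = e^(−0.04)·[0.4816·0.0000 + 0.5184·0.0000] = 0.0000
Node u (S = 169): V_u = e^(−0.04)·[0.4816·72.6992 + 0.5184·10.5319] = 38.8860
Node d (S = 104): V_d = e^(−0.04)·[0.4816·10.5319 + 0.5184·0.0000] = 4.8735
Node 0 (S = 130): V_0 = e^(−0.04)·[0.4816·38.8860 + 0.5184·4.8735] = 20.4213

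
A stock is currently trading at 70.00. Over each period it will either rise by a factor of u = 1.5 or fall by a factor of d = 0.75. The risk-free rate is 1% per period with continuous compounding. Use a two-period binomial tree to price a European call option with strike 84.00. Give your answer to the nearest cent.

Risk-neutral probability p = (e^0.01 − 0.75)/(1.5 − 0.75) = 0.2601/0.7500 = 0.3467
Terminal stock prices: S_uu = 157.5, S_ud = 78.75, S_dd = 39.38
Terminal payoffs (S − K): max(73.5, 0) = 73.5, max(-5.25, 0) = 0, max(-44.62, 0) = 0
Node u (S = 105): V_u = e^(−0.01)·[0.3467·73.5000 + 0.6533·0.0000] = 25.2313
Node d (S = 52.5): V_d = e^(−0.01)·[0.3467·0.0000 + 0.6533·0.0000] = 0.0000
Node 0 (S = 70): V_0 = e^(−0.01)·[0.3467·25.2313 + 0.6533·0.0000] = 8.6615

8.66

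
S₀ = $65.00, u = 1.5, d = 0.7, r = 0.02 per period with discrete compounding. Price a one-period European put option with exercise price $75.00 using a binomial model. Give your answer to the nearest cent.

$17.35

Risk-neutral probability p = (1 + 0.02 − 0.7)/(1.5 − 0.7) = 0.3200/0.8000 = 0.4000
Terminal stock prices: S_u = 97.5, S_d = 45.5
Terminal payoffs (K − S): max(-22.5, 0) = 0, max(29.5, 0) = 29.5
Node 0 (S = 65): V_0 = 1/1.02·[0.4000·0.0000 + 0.6000·29.5000] = 17.3529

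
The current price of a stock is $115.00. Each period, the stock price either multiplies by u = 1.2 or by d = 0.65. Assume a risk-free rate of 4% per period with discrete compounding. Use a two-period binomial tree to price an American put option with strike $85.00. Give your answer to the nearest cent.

$2.87

Risk-neutral probability p = (1 + 0.04 − 0.65)/(1.2 − 0.65) = 0.3900/0.5500 = 0.7091
Terminal stock prices: S_uu = 165.6, S_ud = 89.7, S_dd = 48.59
Terminal payoffs (K − S): max(-80.6, 0) = 0, max(-4.7, 0) = 0, max(36.41, 0) = 36.41
Node u (S = 138): continuation = 1/1.04·[0.7091·0.0000 + 0.2909·0.0000] = 0.0000; exercise value = 0.0000 ≤ continuation, so V_u = 0.0000
Node d (S = 74.75): continuation = 1/1.04·[0.7091·0.0000 + 0.2909·36.4125] = 10.1853; exercise value = 10.2500 > continuation, so V_d = 10.2500 (exercise)
Node 0 (S = 115): continuation = 1/1.04·[0.7091·0.0000 + 0.2909·10.2500] = 2.8671; exercise value = 0.0000 ≤ continuation, so V_0 = 2.8671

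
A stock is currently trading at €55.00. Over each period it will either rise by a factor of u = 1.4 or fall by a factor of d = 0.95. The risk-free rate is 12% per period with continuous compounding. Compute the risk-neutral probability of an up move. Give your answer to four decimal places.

p = 0.3944

Risk-neutral probability p = (e^0.12 − 0.95)/(1.4 − 0.95) = 0.1775/0.4500 = 0.3944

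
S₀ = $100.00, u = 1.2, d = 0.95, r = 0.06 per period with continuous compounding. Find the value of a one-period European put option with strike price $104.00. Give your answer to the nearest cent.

Risk-neutral probability p = (e^0.06 − 0.95)/(1.2 − 0.95) = 0.1118/0.2500 = 0.4473
Terminal stock prices: S_u = 120, S_d = 95
Terminal payoffs (K − S): max(-16, 0) = 0, max(9, 0) = 9
Node 0 (S = 100): V_0 = e^(−0.06)·[0.4473·0.0000 + 0.5527·9.0000] = 4.6842

$4.68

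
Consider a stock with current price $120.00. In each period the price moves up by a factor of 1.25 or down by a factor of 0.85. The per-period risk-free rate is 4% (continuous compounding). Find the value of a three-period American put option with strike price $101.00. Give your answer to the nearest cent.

$3.61

Risk-neutral probability p = (e^0.04 − 0.85)/(1.25 − 0.85) = 0.1908/0.4000 = 0.4770
Terminal stock prices: S_uuu = 234.4, S_uud = 159.4, S_udd = 108.4, S_ddd = 73.69
Terminal payoffs (K − S): max(-133.4, 0) = 0, max(-58.38, 0) = 0, max(-7.375, 0) = 0, max(27.31, 0) = 27.31
Node uu (S = 187.5): continuation = e^(−0.04)·[0.4770·0.0000 + 0.5230·0.0000] = 0.0000; exercise value = 0.0000 ≤ continuation, so V_uu = 0.0000
Node ud (S = 127.5): continuation = e^(−0.04)·[0.4770·0.0000 + 0.5230·0.0000] = 0.0000; exercise value = 0.0000 ≤ continuation, so V_ud = 0.0000
Node dd (S = 86.7): continuation = e^(−0.04)·[0.4770·0.0000 + 0.5230·27.3050] = 13.7199; exercise value = 14.3000 > continuation, so V_dd = 14.3000 (exercise)
Node u (S = 150): continuation = e^(−0.04)·[0.4770·0.0000 + 0.5230·0.0000] = 0.0000; exercise value = 0.0000 ≤ continuation, so V_u = 0.0000
Node d (S = 102): continuation = e^(−0.04)·[0.4770·0.0000 + 0.5230·14.3000] = 7.1853; exercise value = 0.0000 ≤ continuation, so V_d = 7.1853
Node 0 (S = 120): continuation = e^(−0.04)·[0.4770·0.0000 + 0.5230·7.1853] = 3.6104; exercise value = 0.0000 ≤ continuation, so V_0 = 3.6104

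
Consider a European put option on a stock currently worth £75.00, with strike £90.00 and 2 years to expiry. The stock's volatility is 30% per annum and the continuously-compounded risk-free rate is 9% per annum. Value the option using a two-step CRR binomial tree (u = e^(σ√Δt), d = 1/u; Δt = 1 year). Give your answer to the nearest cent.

CRR parameters: u = e^(σ√Δt) = e^(0.3·√1) = 1.3499, d = 1/u = 0.7408
Per-period rate: rΔt = 0.09·1 = 0.09, so R = e^0.09 = 1.0942
Risk-neutral probability p = (e^0.09 − 0.7408)/(1.3499 − 0.7408) = 0.3534/0.6090 = 0.5802
Terminal stock prices: S_uu = 136.7, S_ud = 75, S_dd = 41.16
Terminal payoffs (K − S): max(-46.66, 0) = 0, max(15, 0) = 15, max(48.84, 0) = 48.84
Node u (S = 101.2): V_u = e^(−0.09)·[0.5802·0.0000 + 0.4198·15.0000] = 5.7552
Node d (S = 55.56): V_d = e^(−0.09)·[0.5802·15.0000 + 0.4198·48.8391] = 26.6924
Node 0 (S = 75): V_0 = e^(−0.09)·[0.5802·5.7552 + 0.4198·26.6924] = 13.2931

£13.29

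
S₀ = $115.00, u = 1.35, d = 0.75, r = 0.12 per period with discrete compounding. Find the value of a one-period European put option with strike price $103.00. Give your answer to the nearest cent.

$5.73

Risk-neutral probability p = (1 + 0.12 − 0.75)/(1.35 − 0.75) = 0.3700/0.6000 = 0.6167
Terminal stock prices: S_u = 155.2, S_d = 86.25
Terminal payoffs (K − S): max(-52.25, 0) = 0, max(16.75, 0) = 16.75
Node 0 (S = 115): V_0 = 1/1.12·[0.6167·0.0000 + 0.3833·16.7500] = 5.7329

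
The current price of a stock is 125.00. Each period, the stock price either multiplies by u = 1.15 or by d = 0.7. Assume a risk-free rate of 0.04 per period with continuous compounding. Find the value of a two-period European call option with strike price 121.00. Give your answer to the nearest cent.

23.46

Risk-neutral probability p = (e^0.04 − 0.7)/(1.15 − 0.7) = 0.3408/0.4500 = 0.7574
Terminal stock prices: S_uu = 165.3, S_ud = 100.6, S_dd = 61.25
Terminal payoffs (S − K): max(44.31, 0) = 44.31, max(-20.38, 0) = 0, max(-59.75, 0) = 0
Node u (S = 143.8): V_u = e^(−0.04)·[0.7574·44.3125 + 0.2426·0.0000] = 32.2445
Node d (S = 87.5): V_d = e^(−0.04)·[0.7574·0.0000 + 0.2426·0.0000] = 0.0000
Node 0 (S = 125): V_0 = e^(−0.04)·[0.7574·32.2445 + 0.2426·0.0000] = 23.4630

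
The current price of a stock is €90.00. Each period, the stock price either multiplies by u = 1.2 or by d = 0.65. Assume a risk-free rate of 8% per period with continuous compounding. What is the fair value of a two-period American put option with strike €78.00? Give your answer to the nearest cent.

Risk-neutral probability p = (e^0.08 − 0.65)/(1.2 − 0.65) = 0.4333/0.5500 = 0.7878
Terminal stock prices: S_uu = 129.6, S_ud = 70.2, S_dd = 38.03
Terminal payoffs (K − S): max(-51.6, 0) = 0, max(7.8, 0) = 7.8, max(39.97, 0) = 39.97
Node u (S = 108): continuation = e^(−0.08)·[0.7878·0.0000 + 0.2122·7.8000] = 1.5279; exercise value = 0.0000 ≤ continuation, so V_u = 1.5279
Node d (S = 58.5): continuation = e^(−0.08)·[0.7878·7.8000 + 0.2122·39.9750] = 13.5031; exercise value = 19.5000 > continuation, so V_d = 19.5000 (exercise)
Node 0 (S = 90): continuation = e^(−0.08)·[0.7878·1.5279 + 0.2122·19.5000] = 4.9310; exercise value = 0.0000 ≤ continuation, so V_0 = 4.9310

€4.93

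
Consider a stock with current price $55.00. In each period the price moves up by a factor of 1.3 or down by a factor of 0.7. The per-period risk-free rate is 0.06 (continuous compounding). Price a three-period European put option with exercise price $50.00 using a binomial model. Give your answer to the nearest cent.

$5.19

Risk-neutral probability p = (e^0.06 − 0.7)/(1.3 − 0.7) = 0.3618/0.6000 = 0.6031
Terminal stock prices: S_uuu = 120.8, S_uud = 65.06, S_udd = 35.03, S_ddd = 18.86
Terminal payoffs (K − S): max(-70.84, 0) = 0, max(-15.06, 0) = 0, max(14.97, 0) = 14.97, max(31.14, 0) = 31.14
Node uu (S = 92.95): V_uu = e^(−0.06)·[0.6031·0.0000 + 0.3969·0.0000] = 0.0000
Node ud (S = 50.05): V_ud = e^(−0.06)·[0.6031·0.0000 + 0.3969·14.9650] = 5.5943
Node dd (S = 26.95): V_dd = e^(−0.06)·[0.6031·14.9650 + 0.3969·31.1350] = 20.1382
Node u (S = 71.5): V_u = e^(−0.06)·[0.6031·0.0000 + 0.3969·5.5943] = 2.0913
Node d (S = 38.5): V_d = e^(−0.06)·[0.6031·5.5943 + 0.3969·20.1382] = 10.7053
Node 0 (S = 55): V_0 = e^(−0.06)·[0.6031·2.0913 + 0.3969·10.7053] = 5.1896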